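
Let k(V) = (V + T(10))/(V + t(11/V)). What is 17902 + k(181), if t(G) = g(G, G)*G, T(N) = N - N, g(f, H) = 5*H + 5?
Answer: 106349198243/5940301 ≈ 17903.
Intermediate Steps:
g(f, H) = 5 + 5*H
T(N) = 0
t(G) = G*(5 + 5*G) (t(G) = (5 + 5*G)*G = G*(5 + 5*G))
k(V) = V/(V + 55*(1 + 11/V)/V) (k(V) = (V + 0)/(V + 5*(11/V)*(1 + 11/V)) = V/(V + 55*(1 + 11/V)/V))
17902 + k(181) = 17902 + 181³/(605 + 181³ + 55*181) = 17902 + 5929741/(605 + 5929741 + 9955) = 17902 + 5929741/5940301 = 106349198243/5940301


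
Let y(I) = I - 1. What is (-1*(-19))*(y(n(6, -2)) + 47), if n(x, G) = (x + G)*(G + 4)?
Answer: 1026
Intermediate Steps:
n(x, G) = (4 + G)*(G + x) (n(x, G) = (G + x)*(4 + G) = (4 + G)*(G + x))
y(I) = -1 + I
(-1*(-19))*(y(n(6, -2)) + 47) = (-1*(-19))*((-1 + ((-2)**2 + 4*(-2) + 4*6 - 2*6)) + 47) = 19*((-1 + (4 - 8 + 24 - 12)) + 47) = 19*((-1 + 8) + 47) = 19*(7 + 47) = 19*54 = 1026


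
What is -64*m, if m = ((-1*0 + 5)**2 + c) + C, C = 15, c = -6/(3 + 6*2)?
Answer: -12672/5 ≈ -2534.4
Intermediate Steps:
c = -2/5 (c = -6/(3 + 12) = -6/15 = -6*1/15 = -2/5 ≈ -0.40000)
m = 198/5 (m = ((-1*0 + 5)**2 - 2/5) + 15 = ((0 + 5)**2 - 2/5) + 15 = (5**2 - 2/5) + 15 = (25 - 2/5) + 15 = 123/5 + 15 = 198/5 ≈ 39.600)
-64*m = -64*198/5 = -12672/5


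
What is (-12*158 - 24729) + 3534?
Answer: -23091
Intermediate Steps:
(-12*158 - 24729) + 3534 = (-1896 - 24729) + 3534 = -26625 + 3534 = -23091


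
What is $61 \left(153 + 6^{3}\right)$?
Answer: $22509$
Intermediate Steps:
$61 \left(153 + 6^{3}\right) = 61 \left(153 + 216\right) = 61 \cdot 369 = 22509$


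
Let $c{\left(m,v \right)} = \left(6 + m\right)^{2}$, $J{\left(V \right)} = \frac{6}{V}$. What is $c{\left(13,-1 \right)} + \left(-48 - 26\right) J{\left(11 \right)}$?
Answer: $\frac{3527}{11} \approx 320.64$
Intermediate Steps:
$c{\left(13,-1 \right)} + \left(-48 - 26\right) J{\left(11 \right)} = \left(6 + 13\right)^{2} + \left(-48 - 26\right) \frac{6}{11} = 19^{2} - 74 \cdot 6 \cdot \frac{1}{11} = 361 - \frac{444}{11} = \frac{3527}{11}$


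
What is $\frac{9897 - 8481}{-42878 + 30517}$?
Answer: $- \frac{1416}{12361} \approx -0.11455$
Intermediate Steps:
$\frac{9897 - 8481}{-42878 + 30517} = \frac{1416}{-12361} = 1416 \left(- \frac{1}{12361}\right) = - \frac{1416}{12361}$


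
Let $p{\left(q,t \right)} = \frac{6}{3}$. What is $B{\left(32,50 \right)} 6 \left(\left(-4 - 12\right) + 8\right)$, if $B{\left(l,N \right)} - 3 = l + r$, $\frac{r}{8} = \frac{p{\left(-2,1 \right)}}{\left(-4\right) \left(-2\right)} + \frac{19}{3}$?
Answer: $-4208$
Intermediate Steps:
$p{\left(q,t \right)} = 2$ ($p{\left(q,t \right)} = 6 \cdot \frac{1}{3} = 2$)
$r = \frac{158}{3}$ ($r = 8 \left(\frac{2}{\left(-4\right) \left(-2\right)} + \frac{19}{3}\right) = 8 \left(\frac{2}{8} + 19 \cdot \frac{1}{3}\right) = 8 \left(2 \cdot \frac{1}{8} + \frac{19}{3}\right) = 8 \left(\frac{1}{4} + \frac{19}{3}\right) = 8 \cdot \frac{79}{12} = \frac{158}{3} \approx 52.667$)
$B{\left(l,N \right)} = \frac{167}{3} + l$ ($B{\left(l,N \right)} = 3 + \left(l + \frac{158}{3}\right) = 3 + \left(\frac{158}{3} + l\right) = \frac{167}{3} + l$)
$B{\left(32,50 \right)} 6 \left(\left(-4 - 12\right) + 8\right) = \left(\frac{167}{3} + 32\right) 6 \left(\left(-4 - 12\right) + 8\right) = \frac{263 \cdot 6 \left(\left(-4 - 12\right) + 8\right)}{3} = \frac{263 \cdot 6 \left(-16 + 8\right)}{3} = \frac{263 \cdot 6 \left(-8\right)}{3} = \frac{263}{3} \left(-48\right) = -4208$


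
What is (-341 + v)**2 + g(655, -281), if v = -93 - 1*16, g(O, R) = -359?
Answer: 202141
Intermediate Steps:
v = -109 (v = -93 - 16 = -109)
(-341 + v)**2 + g(655, -281) = (-341 - 109)**2 - 359 = (-450)**2 - 359 = 202500 - 359 = 202141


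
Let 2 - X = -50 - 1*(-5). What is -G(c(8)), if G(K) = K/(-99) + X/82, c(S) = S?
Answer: -3997/8118 ≈ -0.49236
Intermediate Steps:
X = 47 (X = 2 - (-50 - 1*(-5)) = 2 - (-50 + 5) = 2 - 1*(-45) = 2 + 45 = 47)
G(K) = 47/82 - K/99 (G(K) = K/(-99) + 47/82 = K*(-1/99) + 47*(1/82) = -K/99 + 47/82 = 47/82 - K/99)
-G(c(8)) = -(47/82 - 1/99*8) = -(47/82 - 8/99) = -1*3997/8118 = -3997/8118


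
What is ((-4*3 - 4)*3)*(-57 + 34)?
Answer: 1104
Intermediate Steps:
((-4*3 - 4)*3)*(-57 + 34) = ((-12 - 4)*3)*(-23) = -16*3*(-23) = -48*(-23) = 1104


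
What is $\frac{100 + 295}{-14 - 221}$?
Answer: $- \frac{79}{47} \approx -1.6809$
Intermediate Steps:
$\frac{100 + 295}{-14 - 221} = \frac{395}{-235} = 395 \left(- \frac{1}{235}\right) = - \frac{79}{47}$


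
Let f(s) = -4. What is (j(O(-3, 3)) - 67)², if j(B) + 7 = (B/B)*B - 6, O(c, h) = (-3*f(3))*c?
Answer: 13456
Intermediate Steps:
O(c, h) = 12*c (O(c, h) = (-3*(-4))*c = 12*c)
j(B) = -13 + B (j(B) = -7 + ((B/B)*B - 6) = -7 + (1*B - 6) = -7 + (B - 6) = -7 + (-6 + B) = -13 + B)
(j(O(-3, 3)) - 67)² = ((-13 + 12*(-3)) - 67)² = ((-13 - 36) - 67)² = (-49 - 67)² = (-116)² = 13456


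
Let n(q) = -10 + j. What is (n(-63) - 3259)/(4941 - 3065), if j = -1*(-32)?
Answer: -3237/1876 ≈ -1.7255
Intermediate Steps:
j = 32
n(q) = 22 (n(q) = -10 + 32 = 22)
(n(-63) - 3259)/(4941 - 3065) = (22 - 3259)/(4941 - 3065) = -3237/1876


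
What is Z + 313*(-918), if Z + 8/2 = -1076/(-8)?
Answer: -574407/2 ≈ -2.8720e+5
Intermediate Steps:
Z = 261/2 (Z = -4 - 1076/(-8) = -4 - 1076*(-⅛) = -4 + 269/2 = 261/2 ≈ 130.50)
Z + 313*(-918) = 261/2 + 313*(-918) = 261/2 - 287334 = -574407/2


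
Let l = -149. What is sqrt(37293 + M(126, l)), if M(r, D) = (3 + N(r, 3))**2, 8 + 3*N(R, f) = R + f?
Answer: sqrt(352537)/3 ≈ 197.92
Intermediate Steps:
N(R, f) = -8/3 + R/3 + f/3 (N(R, f) = -8/3 + (R + f)/3 = -8/3 + (R/3 + f/3) = -8/3 + R/3 + f/3)
M(r, D) = (4/3 + r/3)**2 (M(r, D) = (3 + (-8/3 + r/3 + (1/3)*3))**2 = (3 + (-8/3 + r/3 + 1))**2 = (3 + (-5/3 + r/3))**2 = (4/3 + r/3)**2)
sqrt(37293 + M(126, l)) = sqrt(37293 + (4 + 126)**2/9) = sqrt(37293 + (1/9)*130**2) = sqrt(37293 + (1/9)*16900) = sqrt(37293 + 16900/9) = sqrt(352537/9) = sqrt(352537)/3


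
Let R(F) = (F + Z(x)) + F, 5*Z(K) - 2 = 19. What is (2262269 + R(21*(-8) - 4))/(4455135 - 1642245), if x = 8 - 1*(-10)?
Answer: 1884941/2344075 ≈ 0.80413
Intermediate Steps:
x = 18 (x = 8 + 10 = 18)
Z(K) = 21/5 (Z(K) = 2/5 + (1/5)*19 = 2/5 + 19/5 = 21/5)
R(F) = 21/5 + 2*F (R(F) = (F + 21/5) + F = (21/5 + F) + F = 21/5 + 2*F)
(2262269 + R(21*(-8) - 4))/(4455135 - 1642245) = (2262269 + (21/5 + 2*(21*(-8) - 4)))/(4455135 - 1642245) = (2262269 + (21/5 + 2*(-168 - 4)))/2812890 = (2262269 + (21/5 + 2*(-172)))*(1/2812890) = (2262269 + (21/5 - 344))*(1/2812890) = (2262269 - 1699/5)*(1/2812890) = (11309646/5)*(1/2812890) = 1884941/2344075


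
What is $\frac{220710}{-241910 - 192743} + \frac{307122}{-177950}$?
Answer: $- \frac{86383421583}{38673250675} \approx -2.2337$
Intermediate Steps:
$\frac{220710}{-241910 - 192743} + \frac{307122}{-177950} = \frac{220710}{-434653} + 307122 \left(- \frac{1}{177950}\right) = 220710 \left(- \frac{1}{434653}\right) - \frac{153561}{88975} = - \frac{220710}{434653} - \frac{153561}{88975} = - \frac{86383421583}{38673250675}$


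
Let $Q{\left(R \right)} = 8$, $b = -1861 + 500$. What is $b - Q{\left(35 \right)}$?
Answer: $-1369$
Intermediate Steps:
$b = -1361$
$b - Q{\left(35 \right)} = -1361 - 8 = -1369$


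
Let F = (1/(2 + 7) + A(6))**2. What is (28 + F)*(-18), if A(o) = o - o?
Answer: -4538/9 ≈ -504.22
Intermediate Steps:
A(o) = 0
F = 1/81 (F = (1/(2 + 7) + 0)**2 = (1/9 + 0)**2 = (1/9)**2 = 1/81 ≈ 0.012346)
(28 + F)*(-18) = (28 + 1/81)*(-18) = (2269/81)*(-18) = -4538/9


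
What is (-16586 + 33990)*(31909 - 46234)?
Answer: -249312300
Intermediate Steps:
(-16586 + 33990)*(31909 - 46234) = 17404*(-14325) = -249312300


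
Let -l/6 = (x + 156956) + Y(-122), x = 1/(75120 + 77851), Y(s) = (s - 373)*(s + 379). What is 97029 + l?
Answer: -12454439913/152971 ≈ -81417.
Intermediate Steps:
Y(s) = (-373 + s)*(379 + s)
x = 1/152971 ≈ 6.5372e-6
l = -27297063072/152971 (l = -6*((1/152971 + 156956) + (-141367 + (-122)² + 6*(-122))) = -6*(24009716277/152971 + (-141367 + 14884 - 732)) = -6*(24009716277/152971 - 127215) = -6*4549510512/152971 = -27297063072/152971 ≈ -1.7845e+5)
97029 + l = 97029 - 27297063072/152971 = -12454439913/152971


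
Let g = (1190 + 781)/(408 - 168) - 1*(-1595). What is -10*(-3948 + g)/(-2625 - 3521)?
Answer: -187583/49168 ≈ -3.8151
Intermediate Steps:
g = 128257/80 (g = 1971/240 + 1595 = 1971*(1/240) + 1595 = 657/80 + 1595 = 128257/80 ≈ 1603.2)
-10*(-3948 + g)/(-2625 - 3521) = -10*(-3948 + 128257/80)/(-2625 - 3521) = -(-187583)/(8*(-6146)) = -(-187583)*(-1)/(8*6146) = -10*187583/491680 = -187583/49168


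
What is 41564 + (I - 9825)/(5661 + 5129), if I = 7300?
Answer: 89694607/2158 ≈ 41564.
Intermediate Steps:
41564 + (I - 9825)/(5661 + 5129) = 41564 + (7300 - 9825)/(5661 + 5129) = 41564 - 2525/10790 = 41564 - 2525*1/10790 = 41564 - 505/2158 = 89694607/2158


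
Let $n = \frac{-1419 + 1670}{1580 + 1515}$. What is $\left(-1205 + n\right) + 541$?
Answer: $- \frac{2054829}{3095} \approx -663.92$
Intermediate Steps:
$n = \frac{251}{3095} \approx 0.081099$
$\left(-1205 + n\right) + 541 = \left(-1205 + \frac{251}{3095}\right) + 541 = - \frac{3729224}{3095} + 541 = - \frac{2054829}{3095}$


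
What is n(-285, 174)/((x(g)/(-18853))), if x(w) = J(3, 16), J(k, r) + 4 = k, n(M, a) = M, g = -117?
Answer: -5373105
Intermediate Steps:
J(k, r) = -4 + k
x(w) = -1 (x(w) = -4 + 3 = -1)
n(-285, 174)/((x(g)/(-18853))) = -285/((-1/(-18853))) = -285/((-1*(-1/18853))) = -285/1/18853 = -285*18853 = -5373105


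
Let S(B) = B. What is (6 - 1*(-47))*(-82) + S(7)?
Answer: -4339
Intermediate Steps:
(6 - 1*(-47))*(-82) + S(7) = (6 - 1*(-47))*(-82) + 7 = (6 + 47)*(-82) + 7 = 53*(-82) + 7 = -4346 + 7 = -4339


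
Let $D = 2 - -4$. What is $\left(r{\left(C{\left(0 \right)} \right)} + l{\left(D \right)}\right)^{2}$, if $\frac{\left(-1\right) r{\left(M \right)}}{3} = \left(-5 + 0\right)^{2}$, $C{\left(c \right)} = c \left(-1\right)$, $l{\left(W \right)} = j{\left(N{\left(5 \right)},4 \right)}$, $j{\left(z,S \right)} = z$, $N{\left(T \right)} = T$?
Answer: $4900$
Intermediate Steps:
$D = 6$ ($D = 2 + 4 = 6$)
$l{\left(W \right)} = 5$
$C{\left(c \right)} = - c$
$r{\left(M \right)} = -75$ ($r{\left(M \right)} = - 3 \left(-5 + 0\right)^{2} = - 3 \left(-5\right)^{2} = \left(-3\right) 25 = -75$)
$\left(r{\left(C{\left(0 \right)} \right)} + l{\left(D \right)}\right)^{2} = \left(-75 + 5\right)^{2} = \left(-70\right)^{2} = 4900$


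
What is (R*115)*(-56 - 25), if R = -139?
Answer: 1294785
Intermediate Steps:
(R*115)*(-56 - 25) = (-139*115)*(-56 - 25) = -15985*(-81) = 1294785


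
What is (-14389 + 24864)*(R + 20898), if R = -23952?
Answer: -31990650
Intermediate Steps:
(-14389 + 24864)*(R + 20898) = (-14389 + 24864)*(-23952 + 20898) = 10475*(-3054) = -31990650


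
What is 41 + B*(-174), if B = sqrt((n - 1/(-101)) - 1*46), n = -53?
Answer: 41 - 174*I*sqrt(1009798)/101 ≈ 41.0 - 1731.2*I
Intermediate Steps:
B = I*sqrt(1009798)/101 (B = sqrt((-53 - 1/(-101)) - 1*46) = sqrt((-53 - 1*(-1/101)) - 46) = sqrt((-53 + 1/101) - 46) = sqrt(-5352/101 - 46) = sqrt(-9998/101) = I*sqrt(1009798)/101 ≈ 9.9494*I)
41 + B*(-174) = 41 + (I*sqrt(1009798)/101)*(-174) = 41 - 174*I*sqrt(1009798)/101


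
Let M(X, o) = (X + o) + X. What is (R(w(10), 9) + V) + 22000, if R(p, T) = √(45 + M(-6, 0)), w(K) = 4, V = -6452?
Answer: 15548 + √33 ≈ 15554.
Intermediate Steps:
M(X, o) = o + 2*X
R(p, T) = √33 (R(p, T) = √(45 + (0 + 2*(-6))) = √(45 + (0 - 12)) = √(45 - 12) = √33)
(R(w(10), 9) + V) + 22000 = (√33 - 6452) + 22000 = (-6452 + √33) + 22000 = 15548 + √33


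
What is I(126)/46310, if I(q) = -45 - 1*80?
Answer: -25/9262 ≈ -0.0026992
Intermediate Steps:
I(q) = -125 (I(q) = -45 - 80 = -125)
I(126)/46310 = -125/46310 = -125*1/46310 = -25/9262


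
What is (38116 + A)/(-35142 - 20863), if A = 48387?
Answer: -3761/2435 ≈ -1.5446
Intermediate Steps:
(38116 + A)/(-35142 - 20863) = (38116 + 48387)/(-35142 - 20863) = 86503/(-56005) = 86503*(-1/56005) = -3761/2435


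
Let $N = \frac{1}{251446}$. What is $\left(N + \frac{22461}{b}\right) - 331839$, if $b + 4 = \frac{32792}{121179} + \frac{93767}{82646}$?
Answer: $- \frac{71771495440776485617}{210785718635726} \approx -3.405 \cdot 10^{5}$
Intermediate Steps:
$b = - \frac{838294181}{323063214}$ ($b = -4 + \left(\frac{32792}{121179} + \frac{93767}{82646}\right) = -4 + \frac{453958675}{323063214} = - \frac{838294181}{323063214} \approx -2.5948$)
$N = \frac{1}{251446} \approx 3.977 \cdot 10^{-6}$
$\left(N + \frac{22461}{b}\right) - 331839 = \left(\frac{1}{251446} + \frac{22461}{- \frac{838294181}{323063214}}\right) - 331839 = \left(\frac{1}{251446} + 22461 \left(- \frac{323063214}{838294181}\right)\right) - 331839 = \left(\frac{1}{251446} - \frac{7256322849654}{838294181}\right) - 331839 = - \frac{1824573354415805503}{210785718635726} - 331839 = - \frac{71771495440776485617}{210785718635726}$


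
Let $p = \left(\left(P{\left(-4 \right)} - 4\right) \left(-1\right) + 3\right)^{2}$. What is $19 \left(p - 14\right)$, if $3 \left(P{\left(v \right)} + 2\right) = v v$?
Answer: $- \frac{95}{9} \approx -10.556$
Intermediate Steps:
$P{\left(v \right)} = -2 + \frac{v^{2}}{3}$ ($P{\left(v \right)} = -2 + \frac{v v}{3} = -2 + \frac{v^{2}}{3}$)
$p = \frac{121}{9}$ ($p = \left(\left(\left(-2 + \frac{\left(-4\right)^{2}}{3}\right) - 4\right) \left(-1\right) + 3\right)^{2} = \left(\left(\left(-2 + \frac{1}{3} \cdot 16\right) - 4\right) \left(-1\right) + 3\right)^{2} = \left(\left(\left(-2 + \frac{16}{3}\right) - 4\right) \left(-1\right) + 3\right)^{2} = \left(\left(\frac{10}{3} - 4\right) \left(-1\right) + 3\right)^{2} = \left(\left(- \frac{2}{3}\right) \left(-1\right) + 3\right)^{2} = \left(\frac{2}{3} + 3\right)^{2} = \left(\frac{11}{3}\right)^{2} = \frac{121}{9} \approx 13.444$)
$19 \left(p - 14\right) = 19 \left(\frac{121}{9} - 14\right) = 19 \left(- \frac{5}{9}\right) = - \frac{95}{9}$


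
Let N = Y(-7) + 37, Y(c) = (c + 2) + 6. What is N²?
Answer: 1444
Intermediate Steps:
Y(c) = 8 + c (Y(c) = (2 + c) + 6 = 8 + c)
N = 38 (N = (8 - 7) + 37 = 1 + 37 = 38)
N² = 38² = 1444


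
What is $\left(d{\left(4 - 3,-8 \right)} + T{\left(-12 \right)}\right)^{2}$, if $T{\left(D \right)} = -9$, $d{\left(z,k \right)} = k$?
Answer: $289$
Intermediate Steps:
$\left(d{\left(4 - 3,-8 \right)} + T{\left(-12 \right)}\right)^{2} = \left(-8 - 9\right)^{2} = \left(-17\right)^{2} = 289$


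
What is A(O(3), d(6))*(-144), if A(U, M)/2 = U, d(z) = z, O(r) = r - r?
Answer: 0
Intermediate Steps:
O(r) = 0
A(U, M) = 2*U
A(O(3), d(6))*(-144) = (2*0)*(-144) = 0*(-144) = 0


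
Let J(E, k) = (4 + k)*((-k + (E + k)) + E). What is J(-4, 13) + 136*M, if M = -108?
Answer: -14824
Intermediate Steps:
J(E, k) = 2*E*(4 + k) (J(E, k) = (4 + k)*(E + E) = (4 + k)*(2*E) = 2*E*(4 + k))
J(-4, 13) + 136*M = 2*(-4)*(4 + 13) + 136*(-108) = 2*(-4)*17 - 14688 = -136 - 14688 = -14824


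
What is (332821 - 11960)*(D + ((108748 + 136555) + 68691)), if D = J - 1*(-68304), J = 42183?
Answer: 136199398141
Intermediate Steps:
D = 110487 (D = 42183 - 1*(-68304) = 42183 + 68304 = 110487)
(332821 - 11960)*(D + ((108748 + 136555) + 68691)) = (332821 - 11960)*(110487 + ((108748 + 136555) + 68691)) = 320861*(110487 + (245303 + 68691)) = 320861*(110487 + 313994) = 320861*424481 = 136199398141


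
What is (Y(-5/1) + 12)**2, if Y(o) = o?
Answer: 49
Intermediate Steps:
(Y(-5/1) + 12)**2 = (-5/1 + 12)**2 = (-5*1 + 12)**2 = (-5 + 12)**2 = 7**2 = 49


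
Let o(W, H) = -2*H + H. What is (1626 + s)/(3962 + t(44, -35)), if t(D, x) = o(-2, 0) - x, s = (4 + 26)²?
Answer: 2526/3997 ≈ 0.63197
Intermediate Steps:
s = 900 (s = 30² = 900)
o(W, H) = -H
t(D, x) = -x (t(D, x) = -1*0 - x = 0 - x = -x)
(1626 + s)/(3962 + t(44, -35)) = (1626 + 900)/(3962 - 1*(-35)) = 2526/(3962 + 35) = 2526/3997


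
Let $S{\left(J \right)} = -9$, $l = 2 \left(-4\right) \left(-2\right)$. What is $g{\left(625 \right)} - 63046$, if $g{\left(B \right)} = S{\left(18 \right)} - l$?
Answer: $-63071$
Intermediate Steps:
$l = 16$ ($l = \left(-8\right) \left(-2\right) = 16$)
$g{\left(B \right)} = -25$ ($g{\left(B \right)} = -9 - 16 = -25$)
$g{\left(625 \right)} - 63046 = -25 - 63046 = -63071$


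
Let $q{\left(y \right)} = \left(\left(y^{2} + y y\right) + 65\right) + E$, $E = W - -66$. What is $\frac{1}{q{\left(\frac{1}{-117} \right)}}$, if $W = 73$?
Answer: $\frac{13689}{2792558} \approx 0.004902$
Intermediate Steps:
$E = 139$ ($E = 73 - -66 = 73 + 66 = 139$)
$q{\left(y \right)} = 204 + 2 y^{2}$ ($q{\left(y \right)} = \left(\left(y^{2} + y y\right) + 65\right) + 139 = \left(\left(y^{2} + y^{2}\right) + 65\right) + 139 = \left(2 y^{2} + 65\right) + 139 = \left(65 + 2 y^{2}\right) + 139 = 204 + 2 y^{2}$)
$\frac{1}{q{\left(\frac{1}{-117} \right)}} = \frac{1}{204 + 2 \left(\frac{1}{-117}\right)^{2}} = \frac{1}{204 + 2 \left(- \frac{1}{117}\right)^{2}} = \frac{1}{204 + 2 \cdot \frac{1}{13689}} = \frac{1}{204 + \frac{2}{13689}} = \frac{1}{\frac{2792558}{13689}} = \frac{13689}{2792558}$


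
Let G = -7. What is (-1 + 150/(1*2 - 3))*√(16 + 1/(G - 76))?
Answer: -151*√110141/83 ≈ -603.77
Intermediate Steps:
(-1 + 150/(1*2 - 3))*√(16 + 1/(G - 76)) = (-1 + 150/(1*2 - 3))*√(16 + 1/(-7 - 76)) = (-1 + 150/(2 - 3))*√(16 + 1/(-83)) = (-1 + 150/(-1))*√(16 - 1/83) = (-1 + 150*(-1))*√(1327/83) = (-1 - 150)*(√110141/83) = -151*√110141/83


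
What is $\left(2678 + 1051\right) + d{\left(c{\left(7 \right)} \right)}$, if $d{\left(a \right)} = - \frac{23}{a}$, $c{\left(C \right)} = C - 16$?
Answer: $\frac{33584}{9} \approx 3731.6$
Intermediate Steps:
$c{\left(C \right)} = -16 + C$ ($c{\left(C \right)} = C - 16 = -16 + C$)
$\left(2678 + 1051\right) + d{\left(c{\left(7 \right)} \right)} = \left(2678 + 1051\right) - \frac{23}{-16 + 7} = 3729 - \frac{23}{-9} = 3729 - - \frac{23}{9} = 3729 + \frac{23}{9} = \frac{33584}{9}$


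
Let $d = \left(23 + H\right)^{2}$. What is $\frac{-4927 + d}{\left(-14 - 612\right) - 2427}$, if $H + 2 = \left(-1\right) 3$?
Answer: $\frac{4603}{3053} \approx 1.5077$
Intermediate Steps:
$H = -5$ ($H = -2 - 3 = -5$)
$d = 324$ ($d = \left(23 - 5\right)^{2} = 18^{2} = 324$)
$\frac{-4927 + d}{\left(-14 - 612\right) - 2427} = \frac{-4927 + 324}{\left(-14 - 612\right) - 2427} = - \frac{4603}{\left(-14 - 612\right) - 2427} = - \frac{4603}{-626 - 2427} = - \frac{4603}{-3053} = \left(-4603\right) \left(- \frac{1}{3053}\right) = \frac{4603}{3053}$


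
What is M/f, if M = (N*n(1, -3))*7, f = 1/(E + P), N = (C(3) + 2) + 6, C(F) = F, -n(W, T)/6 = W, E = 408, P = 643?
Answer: -485562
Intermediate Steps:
n(W, T) = -6*W
N = 11 (N = (3 + 2) + 6 = 5 + 6 = 11)
f = 1/1051 (f = 1/(408 + 643) = 1/1051 ≈ 0.00095147)
M = -462 (M = (11*(-6*1))*7 = (11*(-6))*7 = -66*7 = -462)
M/f = -462/1/1051 = -462*1051 = -485562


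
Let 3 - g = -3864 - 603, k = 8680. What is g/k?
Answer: 447/868 ≈ 0.51498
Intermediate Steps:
g = 4470 (g = 3 - (-3864 - 603) = 3 - 1*(-4467) = 3 + 4467 = 4470)
g/k = 4470/8680 = 4470*(1/8680) = 447/868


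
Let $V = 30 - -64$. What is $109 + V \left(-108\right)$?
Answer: $-10043$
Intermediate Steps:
$V = 94$ ($V = 30 + 64 = 94$)
$109 + V \left(-108\right) = 109 + 94 \left(-108\right) = 109 - 10152 = -10043$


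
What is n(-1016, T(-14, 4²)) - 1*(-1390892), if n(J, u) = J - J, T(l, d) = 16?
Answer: 1390892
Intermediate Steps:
n(J, u) = 0
n(-1016, T(-14, 4²)) - 1*(-1390892) = 0 - 1*(-1390892) = 0 + 1390892 = 1390892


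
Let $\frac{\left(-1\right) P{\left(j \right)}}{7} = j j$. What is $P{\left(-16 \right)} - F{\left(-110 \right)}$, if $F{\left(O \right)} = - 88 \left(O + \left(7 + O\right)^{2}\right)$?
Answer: $922120$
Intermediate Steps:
$P{\left(j \right)} = - 7 j^{2}$ ($P{\left(j \right)} = - 7 j j = - 7 j^{2}$)
$F{\left(O \right)} = - 88 O - 88 \left(7 + O\right)^{2}$
$P{\left(-16 \right)} - F{\left(-110 \right)} = - 7 \left(-16\right)^{2} - \left(\left(-88\right) \left(-110\right) - 88 \left(7 - 110\right)^{2}\right) = \left(-7\right) 256 - \left(9680 - 88 \left(-103\right)^{2}\right) = -1792 - \left(9680 - 933592\right) = -1792 - -923912 = -1792 + 923912 = 922120$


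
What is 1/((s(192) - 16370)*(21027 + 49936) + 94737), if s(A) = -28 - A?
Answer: -1/1177181433 ≈ -8.4949e-10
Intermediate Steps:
1/((s(192) - 16370)*(21027 + 49936) + 94737) = 1/(((-28 - 1*192) - 16370)*(21027 + 49936) + 94737) = 1/(((-28 - 192) - 16370)*70963 + 94737) = 1/((-220 - 16370)*70963 + 94737) = 1/(-16590*70963 + 94737) = 1/(-1177276170 + 94737) = 1/(-1177181433) = -1/1177181433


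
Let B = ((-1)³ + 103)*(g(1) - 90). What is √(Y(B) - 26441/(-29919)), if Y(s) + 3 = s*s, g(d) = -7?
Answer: 2*√21906750340771998/29919 ≈ 9894.0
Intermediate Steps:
B = -9894 (B = ((-1)³ + 103)*(-7 - 90) = (-1 + 103)*(-97) = 102*(-97) = -9894)
Y(s) = -3 + s² (Y(s) = -3 + s*s = -3 + s²)
√(Y(B) - 26441/(-29919)) = √((-3 + (-9894)²) - 26441/(-29919)) = √((-3 + 97891236) - 26441*(-1/29919)) = √(97891233 + 26441/29919) = √(2928807826568/29919) = 2*√21906750340771998/29919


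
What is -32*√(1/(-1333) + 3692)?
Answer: -32*√6560272855/1333 ≈ -1944.4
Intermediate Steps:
-32*√(1/(-1333) + 3692) = -32*√(-1/1333 + 3692) = -32*√6560272855/1333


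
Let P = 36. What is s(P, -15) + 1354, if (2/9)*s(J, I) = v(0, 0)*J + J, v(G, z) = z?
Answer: 1516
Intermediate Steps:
s(J, I) = 9*J/2 (s(J, I) = 9*(0*J + J)/2 = 9*(0 + J)/2 = 9*J/2)
s(P, -15) + 1354 = (9/2)*36 + 1354 = 162 + 1354 = 1516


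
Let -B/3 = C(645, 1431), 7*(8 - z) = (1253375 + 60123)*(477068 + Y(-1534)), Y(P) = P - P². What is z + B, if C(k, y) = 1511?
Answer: 2466252710081/7 ≈ 3.5232e+11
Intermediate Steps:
z = 2466252741812/7 (z = 8 - (1253375 + 60123)*(477068 - 1534*(1 - 1*(-1534)))/7 = 8 - 1313498*(477068 - 1534*(1 + 1534))/7 = 8 - 1313498*(477068 - 1534*1535)/7 = 8 - 1313498*(477068 - 2354690)/7 = 8 - 1313498*(-1877622)/7 = 8 - ⅐*(-2466252741756) = 8 + 2466252741756/7 = 2466252741812/7 ≈ 3.5232e+11)
B = -4533 (B = -3*1511 = -4533)
z + B = 2466252741812/7 - 4533 = 2466252710081/7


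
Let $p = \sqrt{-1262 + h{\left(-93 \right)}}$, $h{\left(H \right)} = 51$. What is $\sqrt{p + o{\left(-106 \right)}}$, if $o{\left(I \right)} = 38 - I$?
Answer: $\sqrt{144 + i \sqrt{1211}} \approx 12.086 + 1.4397 i$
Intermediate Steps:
$p = i \sqrt{1211}$ ($p = \sqrt{-1262 + 51} = \sqrt{-1211} = i \sqrt{1211} \approx 34.799 i$)
$\sqrt{p + o{\left(-106 \right)}} = \sqrt{i \sqrt{1211} + \left(38 - -106\right)} = \sqrt{i \sqrt{1211} + \left(38 + 106\right)} = \sqrt{i \sqrt{1211} + 144} = \sqrt{144 + i \sqrt{1211}}$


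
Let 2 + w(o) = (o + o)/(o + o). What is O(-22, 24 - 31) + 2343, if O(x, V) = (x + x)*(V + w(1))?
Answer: 2695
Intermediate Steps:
w(o) = -1 (w(o) = -2 + (o + o)/(o + o) = -2 + (2*o)/((2*o)) = -2 + (2*o)*(1/(2*o)) = -2 + 1 = -1)
O(x, V) = 2*x*(-1 + V) (O(x, V) = (x + x)*(V - 1) = (2*x)*(-1 + V) = 2*x*(-1 + V))
O(-22, 24 - 31) + 2343 = 2*(-22)*(-1 + (24 - 31)) + 2343 = 2*(-22)*(-1 - 7) + 2343 = 2*(-22)*(-8) + 2343 = 352 + 2343 = 2695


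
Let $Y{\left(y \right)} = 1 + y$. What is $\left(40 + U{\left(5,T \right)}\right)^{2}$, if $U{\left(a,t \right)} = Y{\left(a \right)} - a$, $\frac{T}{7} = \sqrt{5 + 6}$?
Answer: $1681$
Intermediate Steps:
$T = 7 \sqrt{11}$ ($T = 7 \sqrt{5 + 6} = 7 \sqrt{11} \approx 23.216$)
$U{\left(a,t \right)} = 1$ ($U{\left(a,t \right)} = \left(1 + a\right) - a = 1$)
$\left(40 + U{\left(5,T \right)}\right)^{2} = \left(40 + 1\right)^{2} = 41^{2} = 1681$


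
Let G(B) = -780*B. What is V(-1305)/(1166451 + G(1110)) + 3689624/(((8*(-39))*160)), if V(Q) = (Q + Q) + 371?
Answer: -1185257389/16034720 ≈ -73.918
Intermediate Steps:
V(Q) = 371 + 2*Q (V(Q) = 2*Q + 371 = 371 + 2*Q)
V(-1305)/(1166451 + G(1110)) + 3689624/(((8*(-39))*160)) = (371 + 2*(-1305))/(1166451 - 780*1110) + 3689624/(((8*(-39))*160)) = (371 - 2610)/(1166451 - 865800) + 3689624/((-312*160)) = -2239/300651 + 3689624/(-49920) = -2239*1/300651 + 3689624*(-1/49920) = -2239/300651 - 461203/6240 = -1185257389/16034720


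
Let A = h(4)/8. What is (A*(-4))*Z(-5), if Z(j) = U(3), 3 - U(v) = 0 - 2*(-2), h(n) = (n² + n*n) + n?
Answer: 18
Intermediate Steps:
h(n) = n + 2*n² (h(n) = (n² + n²) + n = 2*n² + n = n + 2*n²)
U(v) = -1 (U(v) = 3 - (0 - 2*(-2)) = 3 - (0 + 4) = 3 - 1*4 = 3 - 4 = -1)
Z(j) = -1
A = 9/2 (A = (4*(1 + 2*4))/8 = (4*(1 + 8))*(⅛) = (4*9)*(⅛) = 36*(⅛) = 9/2 ≈ 4.5000)
(A*(-4))*Z(-5) = ((9/2)*(-4))*(-1) = -18*(-1) = 18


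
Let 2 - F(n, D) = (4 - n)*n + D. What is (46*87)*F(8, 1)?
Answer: 132066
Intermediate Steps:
F(n, D) = 2 - D - n*(4 - n) (F(n, D) = 2 - ((4 - n)*n + D) = 2 - (n*(4 - n) + D) = 2 - (D + n*(4 - n)) = 2 + (-D - n*(4 - n)) = 2 - D - n*(4 - n))
(46*87)*F(8, 1) = (46*87)*(2 + 8² - 1*1 - 4*8) = 4002*(2 + 64 - 1 - 32) = 4002*33 = 132066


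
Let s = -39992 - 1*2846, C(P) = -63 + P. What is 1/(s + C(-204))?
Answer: -1/43105 ≈ -2.3199e-5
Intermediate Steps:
s = -42838 (s = -39992 - 2846 = -42838)
1/(s + C(-204)) = 1/(-42838 + (-63 - 204)) = 1/(-42838 - 267) = 1/(-43105) = -1/43105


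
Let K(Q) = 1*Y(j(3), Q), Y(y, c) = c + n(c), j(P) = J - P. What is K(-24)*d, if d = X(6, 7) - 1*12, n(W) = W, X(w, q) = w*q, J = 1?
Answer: -1440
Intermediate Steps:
X(w, q) = q*w
j(P) = 1 - P
Y(y, c) = 2*c (Y(y, c) = c + c = 2*c)
d = 30 (d = 7*6 - 1*12 = 42 - 12 = 30)
K(Q) = 2*Q (K(Q) = 1*(2*Q) = 2*Q)
K(-24)*d = (2*(-24))*30 = -48*30 = -1440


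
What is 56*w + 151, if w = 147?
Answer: 8383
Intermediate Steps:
56*w + 151 = 56*147 + 151 = 8232 + 151 = 8383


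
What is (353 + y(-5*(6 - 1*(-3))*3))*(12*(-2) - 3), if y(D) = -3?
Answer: -9450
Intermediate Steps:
(353 + y(-5*(6 - 1*(-3))*3))*(12*(-2) - 3) = (353 - 3)*(12*(-2) - 3) = 350*(-24 - 3) = 350*(-27) = -9450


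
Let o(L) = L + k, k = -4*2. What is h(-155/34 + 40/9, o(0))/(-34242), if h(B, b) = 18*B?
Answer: 35/582114 ≈ 6.0126e-5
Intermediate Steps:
k = -8
o(L) = -8 + L (o(L) = L - 8 = -8 + L)
h(-155/34 + 40/9, o(0))/(-34242) = (18*(-155/34 + 40/9))/(-34242) = (18*(-155*1/34 + 40*(⅑)))*(-1/34242) = (18*(-155/34 + 40/9))*(-1/34242) = (18*(-35/306))*(-1/34242) = -35/17*(-1/34242) = 35/582114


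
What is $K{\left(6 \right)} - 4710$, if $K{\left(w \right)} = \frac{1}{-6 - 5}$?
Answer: $- \frac{51811}{11} \approx -4710.1$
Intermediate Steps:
$K{\left(w \right)} = - \frac{1}{11}$ ($K{\left(w \right)} = \frac{1}{-11} = - \frac{1}{11}$)
$K{\left(6 \right)} - 4710 = - \frac{1}{11} - 4710 = - \frac{51811}{11}$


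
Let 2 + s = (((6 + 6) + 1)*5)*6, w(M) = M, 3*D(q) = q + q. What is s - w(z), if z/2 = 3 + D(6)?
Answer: 374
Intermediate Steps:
D(q) = 2*q/3 (D(q) = (q + q)/3 = (2*q)/3 = 2*q/3)
z = 14 (z = 2*(3 + (⅔)*6) = 2*(3 + 4) = 2*7 = 14)
s = 388 (s = -2 + (((6 + 6) + 1)*5)*6 = -2 + ((12 + 1)*5)*6 = -2 + (13*5)*6 = -2 + 65*6 = -2 + 390 = 388)
s - w(z) = 388 - 1*14 = 388 - 14 = 374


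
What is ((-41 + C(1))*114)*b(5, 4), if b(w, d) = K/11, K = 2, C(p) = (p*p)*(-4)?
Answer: -10260/11 ≈ -932.73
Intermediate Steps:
C(p) = -4*p² (C(p) = p²*(-4) = -4*p²)
b(w, d) = 2/11
((-41 + C(1))*114)*b(5, 4) = ((-41 - 4*1²)*114)*(2/11) = ((-41 - 4*1)*114)*(2/11) = ((-41 - 4)*114)*(2/11) = -45*114*(2/11) = -5130*2/11 = -10260/11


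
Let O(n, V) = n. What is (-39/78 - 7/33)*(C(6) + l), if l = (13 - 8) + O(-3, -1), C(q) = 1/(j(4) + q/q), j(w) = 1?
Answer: -235/132 ≈ -1.7803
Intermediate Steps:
C(q) = ½ (C(q) = 1/(1 + q/q) = 1/(1 + 1) = 1/2 = ½)
l = 2 (l = (13 - 8) - 3 = 5 - 3 = 2)
(-39/78 - 7/33)*(C(6) + l) = (-39/78 - 7/33)*(½ + 2) = (-39*1/78 - 7*1/33)*(5/2) = (-½ - 7/33)*(5/2) = -47/66*5/2 = -235/132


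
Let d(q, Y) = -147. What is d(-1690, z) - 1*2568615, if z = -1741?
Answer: -2568762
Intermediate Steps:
d(-1690, z) - 1*2568615 = -147 - 1*2568615 = -147 - 2568615 = -2568762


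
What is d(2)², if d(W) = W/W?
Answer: 1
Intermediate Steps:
d(W) = 1
d(2)² = 1² = 1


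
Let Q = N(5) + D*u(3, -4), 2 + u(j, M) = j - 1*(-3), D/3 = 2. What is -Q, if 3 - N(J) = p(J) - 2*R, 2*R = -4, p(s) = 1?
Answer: -22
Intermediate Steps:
D = 6 (D = 3*2 = 6)
R = -2 (R = (1/2)*(-4) = -2)
u(j, M) = 1 + j (u(j, M) = -2 + (j - 1*(-3)) = -2 + (j + 3) = -2 + (3 + j) = 1 + j)
N(J) = -2 (N(J) = 3 - (1 - 2*(-2)) = 3 - (1 + 4) = 3 - 1*5 = 3 - 5 = -2)
Q = 22 (Q = -2 + 6*(1 + 3) = -2 + 6*4 = -2 + 24 = 22)
-Q = -1*22 = -22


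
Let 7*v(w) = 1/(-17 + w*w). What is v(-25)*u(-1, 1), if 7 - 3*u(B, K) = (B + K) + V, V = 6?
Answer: 1/12768 ≈ 7.8321e-5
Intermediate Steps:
v(w) = 1/(7*(-17 + w²)) (v(w) = 1/(7*(-17 + w*w)) = 1/(7*(-17 + w²)))
u(B, K) = ⅓ - B/3 - K/3 (u(B, K) = 7/3 - ((B + K) + 6)/3 = 7/3 - (6 + B + K)/3 = 7/3 + (-2 - B/3 - K/3) = ⅓ - B/3 - K/3)
v(-25)*u(-1, 1) = (1/(7*(-17 + (-25)²)))*(⅓ - ⅓*(-1) - ⅓*1) = (1/(7*(-17 + 625)))*(⅓ + ⅓ - ⅓) = ((⅐)/608)*(⅓) = ((⅐)*(1/608))*(⅓) = (1/4256)*(⅓) = 1/12768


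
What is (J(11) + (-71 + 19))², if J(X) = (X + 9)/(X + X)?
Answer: 315844/121 ≈ 2610.3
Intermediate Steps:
J(X) = (9 + X)/(2*X) (J(X) = (9 + X)/((2*X)) = (9 + X)*(1/(2*X)) = (9 + X)/(2*X))
(J(11) + (-71 + 19))² = ((½)*(9 + 11)/11 + (-71 + 19))² = ((½)*(1/11)*20 - 52)² = (10/11 - 52)² = (-562/11)² = 315844/121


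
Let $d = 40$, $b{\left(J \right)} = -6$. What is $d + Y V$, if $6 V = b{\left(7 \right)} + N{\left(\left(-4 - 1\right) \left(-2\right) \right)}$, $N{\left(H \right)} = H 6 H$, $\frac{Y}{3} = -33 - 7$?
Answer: $-11840$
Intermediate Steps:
$Y = -120$ ($Y = 3 \left(-33 - 7\right) = 3 \left(-40\right) = -120$)
$N{\left(H \right)} = 6 H^{2}$ ($N{\left(H \right)} = 6 H H = 6 H^{2}$)
$V = 99$ ($V = \frac{-6 + 6 \left(\left(-4 - 1\right) \left(-2\right)\right)^{2}}{6} = \frac{-6 + 6 \left(\left(-5\right) \left(-2\right)\right)^{2}}{6} = \frac{-6 + 6 \cdot 10^{2}}{6} = \frac{-6 + 6 \cdot 100}{6} = \frac{-6 + 600}{6} = \frac{1}{6} \cdot 594 = 99$)
$d + Y V = 40 - 11880 = -11840$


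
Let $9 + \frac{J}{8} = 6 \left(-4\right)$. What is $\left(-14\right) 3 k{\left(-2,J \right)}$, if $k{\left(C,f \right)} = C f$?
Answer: $-22176$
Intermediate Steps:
$J = -264$ ($J = -72 + 8 \cdot 6 \left(-4\right) = -72 + 8 \left(-24\right) = -72 - 192 = -264$)
$\left(-14\right) 3 k{\left(-2,J \right)} = \left(-14\right) 3 \left(\left(-2\right) \left(-264\right)\right) = \left(-42\right) 528 = -22176$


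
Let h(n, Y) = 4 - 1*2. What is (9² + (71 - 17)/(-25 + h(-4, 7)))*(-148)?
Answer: -267732/23 ≈ -11641.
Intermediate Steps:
h(n, Y) = 2 (h(n, Y) = 4 - 2 = 2)
(9² + (71 - 17)/(-25 + h(-4, 7)))*(-148) = (9² + (71 - 17)/(-25 + 2))*(-148) = (81 + 54/(-23))*(-148) = (81 + 54*(-1/23))*(-148) = (81 - 54/23)*(-148) = (1809/23)*(-148) = -267732/23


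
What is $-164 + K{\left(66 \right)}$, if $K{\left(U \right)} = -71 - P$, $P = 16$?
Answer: $-251$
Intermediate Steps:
$K{\left(U \right)} = -87$ ($K{\left(U \right)} = -71 - 16 = -87$)
$-164 + K{\left(66 \right)} = -164 - 87 = -251$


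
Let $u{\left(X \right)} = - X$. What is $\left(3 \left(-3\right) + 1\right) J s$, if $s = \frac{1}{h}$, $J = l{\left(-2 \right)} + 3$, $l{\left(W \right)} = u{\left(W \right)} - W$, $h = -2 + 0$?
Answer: $28$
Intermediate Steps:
$h = -2$
$l{\left(W \right)} = - 2 W$ ($l{\left(W \right)} = - W - W = - 2 W$)
$J = 7$ ($J = \left(-2\right) \left(-2\right) + 3 = 4 + 3 = 7$)
$s = - \frac{1}{2}$ ($s = \frac{1}{-2} = - \frac{1}{2} \approx -0.5$)
$\left(3 \left(-3\right) + 1\right) J s = \left(3 \left(-3\right) + 1\right) 7 \left(- \frac{1}{2}\right) = \left(-9 + 1\right) 7 \left(- \frac{1}{2}\right) = \left(-8\right) 7 \left(- \frac{1}{2}\right) = \left(-56\right) \left(- \frac{1}{2}\right) = 28$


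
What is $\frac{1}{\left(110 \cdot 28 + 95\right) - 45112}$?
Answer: $- \frac{1}{41937} \approx -2.3845 \cdot 10^{-5}$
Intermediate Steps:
$\frac{1}{\left(110 \cdot 28 + 95\right) - 45112} = \frac{1}{\left(3080 + 95\right) - 45112} = \frac{1}{3175 - 45112} = \frac{1}{-41937} = - \frac{1}{41937}$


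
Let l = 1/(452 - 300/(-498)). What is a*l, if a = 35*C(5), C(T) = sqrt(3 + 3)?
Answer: 2905*sqrt(6)/37566 ≈ 0.18942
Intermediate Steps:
C(T) = sqrt(6)
l = 83/37566 (l = 1/(452 - 300*(-1/498)) = 1/(452 + 50/83) = 1/(37566/83) = 83/37566 ≈ 0.0022094)
a = 35*sqrt(6) ≈ 85.732
a*l = (35*sqrt(6))*(83/37566) = 2905*sqrt(6)/37566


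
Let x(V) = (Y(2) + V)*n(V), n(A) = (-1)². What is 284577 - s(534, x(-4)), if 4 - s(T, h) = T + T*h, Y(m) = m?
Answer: 284039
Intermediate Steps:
n(A) = 1
x(V) = 2 + V (x(V) = (2 + V)*1 = 2 + V)
s(T, h) = 4 - T - T*h (s(T, h) = 4 - (T + T*h) = 4 + (-T - T*h) = 4 - T - T*h)
284577 - s(534, x(-4)) = 284577 - (4 - 1*534 - 1*534*(2 - 4)) = 284577 - (4 - 534 - 1*534*(-2)) = 284577 - (4 - 534 + 1068) = 284577 - 1*538 = 284577 - 538 = 284039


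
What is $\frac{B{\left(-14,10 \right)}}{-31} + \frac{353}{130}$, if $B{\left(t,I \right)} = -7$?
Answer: $\frac{11853}{4030} \approx 2.9412$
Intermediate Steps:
$\frac{B{\left(-14,10 \right)}}{-31} + \frac{353}{130} = - \frac{7}{-31} + \frac{353}{130} = \left(-7\right) \left(- \frac{1}{31}\right) + 353 \cdot \frac{1}{130} = \frac{7}{31} + \frac{353}{130} = \frac{11853}{4030}$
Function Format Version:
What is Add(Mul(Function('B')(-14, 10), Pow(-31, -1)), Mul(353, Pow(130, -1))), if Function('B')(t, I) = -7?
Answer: Rational(11853, 4030) ≈ 2.9412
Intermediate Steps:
Add(Mul(Function('B')(-14, 10), Pow(-31, -1)), Mul(353, Pow(130, -1))) = Add(Mul(-7, Pow(-31, -1)), Mul(353, Pow(130, -1))) = Add(Mul(-7, Rational(-1, 31)), Mul(353, Rational(1, 130))) = Add(Rational(7, 31), Rational(353, 130)) = Rational(11853, 4030)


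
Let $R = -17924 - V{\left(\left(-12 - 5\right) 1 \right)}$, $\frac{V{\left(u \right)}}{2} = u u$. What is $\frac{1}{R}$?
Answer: $- \frac{1}{18502} \approx -5.4048 \cdot 10^{-5}$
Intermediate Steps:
$V{\left(u \right)} = 2 u^{2}$ ($V{\left(u \right)} = 2 u u = 2 u^{2}$)
$R = -18502$ ($R = -17924 - 2 \left(\left(-12 - 5\right) 1\right)^{2} = -17924 - 2 \left(\left(-17\right) 1\right)^{2} = -17924 - 2 \left(-17\right)^{2} = -17924 - 2 \cdot 289 = -17924 - 578 = -18502$)
$\frac{1}{R} = \frac{1}{-18502} = - \frac{1}{18502}$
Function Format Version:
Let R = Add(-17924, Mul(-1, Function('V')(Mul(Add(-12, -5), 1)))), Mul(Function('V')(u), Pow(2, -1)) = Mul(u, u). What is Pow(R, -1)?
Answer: Rational(-1, 18502) ≈ -5.4048e-5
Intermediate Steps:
Function('V')(u) = Mul(2, Pow(u, 2)) (Function('V')(u) = Mul(2, Mul(u, u)) = Mul(2, Pow(u, 2)))
R = -18502 (R = Add(-17924, Mul(-1, Mul(2, Pow(Mul(Add(-12, -5), 1), 2)))) = Add(-17924, Mul(-1, Mul(2, Pow(Mul(-17, 1), 2)))) = Add(-17924, Mul(-1, Mul(2, Pow(-17, 2)))) = Add(-17924, Mul(-1, Mul(2, 289))) = Add(-17924, Mul(-1, 578)) = Add(-17924, -578) = -18502)
Pow(R, -1) = Pow(-18502, -1) = Rational(-1, 18502)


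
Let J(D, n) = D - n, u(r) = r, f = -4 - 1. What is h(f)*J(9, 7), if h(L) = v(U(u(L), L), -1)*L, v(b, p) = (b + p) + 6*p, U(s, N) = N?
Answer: 120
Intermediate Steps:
f = -5
v(b, p) = b + 7*p
h(L) = L*(-7 + L) (h(L) = (L + 7*(-1))*L = (L - 7)*L = (-7 + L)*L = L*(-7 + L))
h(f)*J(9, 7) = (-5*(-7 - 5))*(9 - 1*7) = (-5*(-12))*(9 - 7) = 60*2 = 120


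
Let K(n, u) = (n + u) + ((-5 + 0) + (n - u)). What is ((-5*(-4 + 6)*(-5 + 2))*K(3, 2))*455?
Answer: 13650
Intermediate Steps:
K(n, u) = -5 + 2*n (K(n, u) = (n + u) + (-5 + (n - u)) = (n + u) + (-5 + n - u) = -5 + 2*n)
((-5*(-4 + 6)*(-5 + 2))*K(3, 2))*455 = ((-5*(-4 + 6)*(-5 + 2))*(-5 + 2*3))*455 = ((-10*(-3))*(-5 + 6))*455 = (-5*(-6)*1)*455 = (30*1)*455 = 30*455 = 13650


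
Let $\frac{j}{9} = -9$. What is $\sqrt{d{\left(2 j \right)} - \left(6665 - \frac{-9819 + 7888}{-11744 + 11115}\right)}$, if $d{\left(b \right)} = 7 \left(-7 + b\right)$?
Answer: $\frac{i \sqrt{3103775969}}{629} \approx 88.572 i$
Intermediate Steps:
$j = -81$ ($j = 9 \left(-9\right) = -81$)
$d{\left(b \right)} = -49 + 7 b$
$\sqrt{d{\left(2 j \right)} - \left(6665 - \frac{-9819 + 7888}{-11744 + 11115}\right)} = \sqrt{\left(-49 + 7 \cdot 2 \left(-81\right)\right) - \left(6665 - \frac{-9819 + 7888}{-11744 + 11115}\right)} = \sqrt{\left(-49 + 7 \left(-162\right)\right) - \left(6665 + \frac{1931}{-629}\right)} = \sqrt{\left(-49 - 1134\right) - \frac{4190354}{629}} = \sqrt{-1183 + \left(\frac{1931}{629} - 6665\right)} = \sqrt{-1183 - \frac{4190354}{629}} = \sqrt{- \frac{4934461}{629}} = \frac{i \sqrt{3103775969}}{629}$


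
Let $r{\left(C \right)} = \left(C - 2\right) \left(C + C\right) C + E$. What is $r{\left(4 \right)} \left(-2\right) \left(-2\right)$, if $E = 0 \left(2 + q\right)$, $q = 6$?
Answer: $256$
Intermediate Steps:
$E = 0$ ($E = 0 \left(2 + 6\right) = 0 \cdot 8 = 0$)
$r{\left(C \right)} = 2 C^{2} \left(-2 + C\right)$ ($r{\left(C \right)} = \left(C - 2\right) \left(C + C\right) C + 0 = \left(-2 + C\right) 2 C C + 0 = 2 C \left(-2 + C\right) C + 0 = 2 C^{2} \left(-2 + C\right) + 0 = 2 C^{2} \left(-2 + C\right)$)
$r{\left(4 \right)} \left(-2\right) \left(-2\right) = 2 \cdot 4^{2} \left(-2 + 4\right) \left(-2\right) \left(-2\right) = 2 \cdot 16 \cdot 2 \left(-2\right) \left(-2\right) = 64 \left(-2\right) \left(-2\right) = \left(-128\right) \left(-2\right) = 256$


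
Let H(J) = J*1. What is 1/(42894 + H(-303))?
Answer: 1/42591 ≈ 2.3479e-5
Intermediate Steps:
H(J) = J
1/(42894 + H(-303)) = 1/(42894 - 303) = 1/42591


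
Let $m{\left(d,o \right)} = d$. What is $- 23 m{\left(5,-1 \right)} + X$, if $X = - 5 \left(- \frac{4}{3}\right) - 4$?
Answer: $- \frac{337}{3} \approx -112.33$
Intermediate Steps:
$X = \frac{8}{3}$ ($X = - 5 \left(\left(-4\right) \frac{1}{3}\right) - 4 = \left(-5\right) \left(- \frac{4}{3}\right) - 4 = \frac{20}{3} - 4 = \frac{8}{3} \approx 2.6667$)
$- 23 m{\left(5,-1 \right)} + X = \left(-23\right) 5 + \frac{8}{3} = -115 + \frac{8}{3} = - \frac{337}{3}$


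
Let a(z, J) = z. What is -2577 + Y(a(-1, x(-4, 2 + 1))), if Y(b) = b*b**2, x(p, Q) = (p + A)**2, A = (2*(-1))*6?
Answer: -2578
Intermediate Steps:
A = -12 (A = -2*6 = -12)
x(p, Q) = (-12 + p)**2 (x(p, Q) = (p - 12)**2 = (-12 + p)**2)
Y(b) = b**3
-2577 + Y(a(-1, x(-4, 2 + 1))) = -2577 + (-1)**3 = -2577 - 1 = -2578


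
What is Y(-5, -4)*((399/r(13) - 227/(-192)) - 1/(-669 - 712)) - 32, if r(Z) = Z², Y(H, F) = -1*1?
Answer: -1592749415/44810688 ≈ -35.544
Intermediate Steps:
Y(H, F) = -1
Y(-5, -4)*((399/r(13) - 227/(-192)) - 1/(-669 - 712)) - 32 = -((399/(13²) - 227/(-192)) - 1/(-669 - 712)) - 32 = -((399/169 - 227*(-1/192)) - 1/(-1381)) - 32 = -((399*(1/169) + 227/192) - 1*(-1/1381)) - 32 = -((399/169 + 227/192) + 1/1381) - 32 = -(114971/32448 + 1/1381) - 32 = -1*158807399/44810688 - 32 = -158807399/44810688 - 32 = -1592749415/44810688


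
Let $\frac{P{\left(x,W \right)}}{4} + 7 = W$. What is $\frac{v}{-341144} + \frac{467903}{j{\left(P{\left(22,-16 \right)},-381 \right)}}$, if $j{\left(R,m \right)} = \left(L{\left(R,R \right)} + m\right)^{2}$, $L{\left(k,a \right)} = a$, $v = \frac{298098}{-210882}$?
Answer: $\frac{5610256129899611}{2682552808638472} \approx 2.0914$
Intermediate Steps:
$v = - \frac{49683}{35147}$ ($v = 298098 \left(- \frac{1}{210882}\right) = - \frac{49683}{35147} \approx -1.4136$)
$P{\left(x,W \right)} = -28 + 4 W$
$j{\left(R,m \right)} = \left(R + m\right)^{2}$
$\frac{v}{-341144} + \frac{467903}{j{\left(P{\left(22,-16 \right)},-381 \right)}} = - \frac{49683}{35147 \left(-341144\right)} + \frac{467903}{\left(\left(-28 + 4 \left(-16\right)\right) - 381\right)^{2}} = \left(- \frac{49683}{35147}\right) \left(- \frac{1}{341144}\right) + \frac{467903}{\left(\left(-28 - 64\right) - 381\right)^{2}} = \frac{49683}{11990188168} + \frac{467903}{\left(-92 - 381\right)^{2}} = \frac{49683}{11990188168} + \frac{467903}{\left(-473\right)^{2}} = \frac{49683}{11990188168} + \frac{467903}{223729} = \frac{5610256129899611}{2682552808638472}$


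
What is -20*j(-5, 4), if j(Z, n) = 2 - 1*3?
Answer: 20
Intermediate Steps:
j(Z, n) = -1 (j(Z, n) = 2 - 3 = -1)
-20*j(-5, 4) = -20*(-1) = 20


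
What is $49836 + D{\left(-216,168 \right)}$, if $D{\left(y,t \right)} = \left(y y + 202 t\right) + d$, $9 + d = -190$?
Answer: $130229$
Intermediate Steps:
$d = -199$ ($d = -9 - 190 = -199$)
$D{\left(y,t \right)} = -199 + y^{2} + 202 t$ ($D{\left(y,t \right)} = \left(y y + 202 t\right) - 199 = \left(y^{2} + 202 t\right) - 199 = -199 + y^{2} + 202 t$)
$49836 + D{\left(-216,168 \right)} = 49836 + \left(-199 + \left(-216\right)^{2} + 202 \cdot 168\right) = 49836 + \left(-199 + 46656 + 33936\right) = 49836 + 80393 = 130229$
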